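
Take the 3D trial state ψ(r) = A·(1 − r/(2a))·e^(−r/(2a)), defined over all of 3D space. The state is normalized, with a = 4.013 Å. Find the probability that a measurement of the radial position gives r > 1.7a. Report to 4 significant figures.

P ≈ 0.9479

Integrate the radial probability density 4πr²|ψ|² over r > 1.7a.
The full normalization integral is A²·[8·π·a^3] = 1, fixing A².
In terms of u = r/a (A², 4π and the length scale all cancel between numerator and denominator), P = [∫_{1.7}^{∞} u^2·(1 - u/2)^2·e^(-u) du] / [∫_{0}^{∞} u^2·(1 - u/2)^2·e^(-u) du].
With ∫ u^2·(1 - u/2)^2·e^(-u) du = -(u^4/4 + u^2 + 2·u + 2)·e^(-u) + C, the region integral is ≈ 1.89589 and the full one is 2.
The region integral divided by the full integral gives P = 0.94795.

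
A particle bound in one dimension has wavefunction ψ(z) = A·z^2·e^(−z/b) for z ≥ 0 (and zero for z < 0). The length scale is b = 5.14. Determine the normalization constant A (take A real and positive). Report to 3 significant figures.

Normalization requires ∫|ψ|² dz = 1, integrated from 0 to ∞.
Using ∫₀^∞ zⁿ e^(−αz) dz = n!/αⁿ⁺¹, with ψ = A·z^2·e^(−z/b), the integral evaluates to A²·[3·b^5/4].
Hence A² = 1/[3·b^5/4].
Substituting b = 5.14 gives A² = 0.0003716, so A = 0.01928.

A ≈ 0.0193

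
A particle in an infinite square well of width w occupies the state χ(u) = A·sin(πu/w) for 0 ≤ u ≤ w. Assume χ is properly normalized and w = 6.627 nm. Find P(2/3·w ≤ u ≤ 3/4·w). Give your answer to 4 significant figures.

P ≈ 0.1047

The probability is P = ∫ |χ|² du over [2/3·w, 3/4·w].
With A² fixed by ∫|χ|² = 1, i.e. A² = (w/2)^(−1), substitute and integrate.
In terms of t = u/w (A² and the length scale cancel between numerator and denominator), P = [∫_{2/3}^{3/4} sin(π·t)^2 dt] / [∫_{0}^{1} sin(π·t)^2 dt].
An antiderivative of sin(π·t)^2 is t/2 - sin(2·π·t)/(4·π); evaluating from 2/3 to 3/4 gives -√(3)/(8·π) + 1/24 + 1/(4·π), while the full integral is 1/2.
Taking the ratio, P = (-3·√(3) + π + 6)/(12·π).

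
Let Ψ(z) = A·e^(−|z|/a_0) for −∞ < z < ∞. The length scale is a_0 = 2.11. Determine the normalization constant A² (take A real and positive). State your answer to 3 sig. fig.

Require ∫ |Ψ|² dz = 1 over the whole domain.
Recall ∫₀^∞ z^m e^(−z/β) dz = m!·β^(m+1), carrying out the integral gives A² · a_0.
So A² = (a_0)^(−1).
Plugging in a_0 = 2.11 yields A = 0.6884.

A^2 ≈ 0.474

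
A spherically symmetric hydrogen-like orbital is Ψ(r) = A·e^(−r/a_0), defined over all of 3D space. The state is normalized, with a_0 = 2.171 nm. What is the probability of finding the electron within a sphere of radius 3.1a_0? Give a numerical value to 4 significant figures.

P ≈ 0.9464

P = ∫ |Ψ|² 4πr² dr over r ≤ 3.1a_0.
The full normalization integral is A²·[π·a_0^3] = 1, fixing A².
Substituting u = r/a_0, A², 4π and the length scale all cancel in the ratio: P = ∫_{0}^{3.1} u^2·e^(-2·u) du / ∫_{0}^{∞} u^2·e^(-2·u) du.
With ∫ u^2·e^(-2·u) du = -(2·u^2 + 2·u + 1)·e^(-2·u)/4 + C, the region integral is 1/4 - 1321·e^(-31/5)/200 and the full one is 1/4.
The region integral divided by the full integral gives P = 0.94638.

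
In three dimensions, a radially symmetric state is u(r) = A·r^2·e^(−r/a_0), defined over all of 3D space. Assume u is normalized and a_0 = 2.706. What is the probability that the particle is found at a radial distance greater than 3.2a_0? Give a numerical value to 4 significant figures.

P ≈ 0.5423

Integrate the radial probability density 4πr²|u|² over r > 3.2a_0.
A² is fixed by ∫₀^∞ 4πr²|u|² dr = 1, i.e. A² = (45·π·a_0^7/2)^(−1).
In terms of t = r/a_0 (A², 4π and the length scale all cancel between numerator and denominator), P = [∫_{3.2}^{∞} t^6·e^(-2·t) dt] / [∫_{0}^{∞} t^6·e^(-2·t) dt].
With ∫ t^6·e^(-2·t) dt = -(4·t^6 + 12·t^5 + 30·t^4 + 60·t^3 + 90·t^2 + 90·t + 45)·e^(-2·t)/8 + C, the region integral is ≈ 3.05060 and the full one is 45/8.
The region integral divided by the full integral gives P = 0.54233.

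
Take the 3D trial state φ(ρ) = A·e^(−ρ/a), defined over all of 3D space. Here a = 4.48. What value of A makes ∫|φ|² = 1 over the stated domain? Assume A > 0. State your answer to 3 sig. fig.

A ≈ 0.0595

We need A² ∫|f|² 4πρ² dρ = 1, taking the integral from 0 to ∞.
In 3D with spherical symmetry the volume element is 4πρ² dρ.
The integral (without the A² prefactor) comes out to π·a^3.
Setting this equal to 1 gives A² = 1/(π·a^3).
Substituting a = 4.48 gives A² = 0.003540, so A = 0.05950.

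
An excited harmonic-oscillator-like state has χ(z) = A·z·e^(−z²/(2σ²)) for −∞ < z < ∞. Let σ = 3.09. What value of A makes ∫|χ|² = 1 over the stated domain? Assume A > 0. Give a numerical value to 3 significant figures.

Require ∫ |χ|² dz = 1 over the whole domain.
Carrying out the integral gives A² · √(π)·σ^3/2.
Setting this equal to 1 gives A² = 1/(√(π)·σ^3/2).
Substituting σ = 3.09 gives A² = 0.03825, so A = 0.1956.

A ≈ 0.196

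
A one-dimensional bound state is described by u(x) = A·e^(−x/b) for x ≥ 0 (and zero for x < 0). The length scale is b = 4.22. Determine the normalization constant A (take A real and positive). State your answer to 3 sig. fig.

The normalization condition is ∫|u|² dx = 1 from 0 to ∞.
Recall ∫₀^∞ x^m e^(−x/β) dx = m!·β^(m+1), ∫|u|² dx = A²·(b/2).
Hence A² = 1/[b/2].
With b = 4.22: A² = 0.4739 and A = 0.6884.

A ≈ 0.688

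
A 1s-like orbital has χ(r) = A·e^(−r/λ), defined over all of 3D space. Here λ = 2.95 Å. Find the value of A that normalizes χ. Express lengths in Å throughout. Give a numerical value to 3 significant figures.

The normalization condition is ∫|χ|² 4πr² dr = 1 from 0 to ∞.
In 3D with spherical symmetry the volume element is 4πr² dr.
∫|χ|² 4πr² dr = A²·(π·λ^3).
Setting this equal to 1 gives A² = 1/(π·λ^3).
Substituting λ = 2.95 gives A² = 0.01240, so A = 0.1114.

A ≈ 0.111 Å^(-3/2)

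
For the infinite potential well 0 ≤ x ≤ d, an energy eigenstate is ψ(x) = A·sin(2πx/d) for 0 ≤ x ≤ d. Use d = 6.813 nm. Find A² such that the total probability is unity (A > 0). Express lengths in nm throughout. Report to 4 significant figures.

We need A² ∫|f|² dx = 1, taking the integral from 0 to d.
The integral (without the A² prefactor) comes out to d/2.
Plugging in d = 6.813 yields A = 0.54181.

A^2 ≈ 0.2936 nm^(-1)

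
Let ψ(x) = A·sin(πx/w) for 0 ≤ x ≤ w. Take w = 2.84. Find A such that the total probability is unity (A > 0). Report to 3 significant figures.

The normalization condition is ∫|ψ|² dx = 1 from 0 to w.
Using sin²θ = (1 − cos 2θ)/2, with ψ = A·sin(πx/w), the integral evaluates to A²·[w/2].
Hence A² = 1/[w/2].
Plugging in w = 2.84 yields A = 0.8392.

A ≈ 0.839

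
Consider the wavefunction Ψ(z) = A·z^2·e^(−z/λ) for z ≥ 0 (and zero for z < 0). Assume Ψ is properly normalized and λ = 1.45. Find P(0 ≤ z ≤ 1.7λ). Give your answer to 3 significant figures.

P ≈ 0.256

The probability is P = ∫ |Ψ|² dz over [0, 1.7λ].
Since A² = 1/(3·λ^5/4), this is the region integral divided by the full normalization integral.
Let u = z/λ; then A² and the length scale cancel, so P = ∫_{0}^{1.7} u^4·e^(-2·u) du ÷ ∫_{0}^{∞} u^4·e^(-2·u) du.
An antiderivative of u^4·e^(-2·u) is -(u^4/2 + u^3 + 3·u^2/2 + 3·u/2 + 3/4)·e^(-2·u); evaluating from 0 to 1.7 gives ≈ 0.19186, while the full integral is 3/4.
Evaluating gives P = 0.2558.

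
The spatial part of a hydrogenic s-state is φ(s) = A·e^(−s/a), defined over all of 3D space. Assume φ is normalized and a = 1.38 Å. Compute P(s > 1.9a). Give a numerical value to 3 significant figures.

P ≈ 0.269

P = ∫ |φ|² 4πs² ds over s > 1.9a.
The full normalization integral is A²·[π·a^3] = 1, fixing A².
Substituting u = s/a, A², 4π and the length scale all cancel in the ratio: P = ∫_{1.9}^{∞} u^2·e^(-2·u) du / ∫_{0}^{∞} u^2·e^(-2·u) du.
With ∫ u^2·e^(-2·u) du = -(2·u^2 + 2·u + 1)·e^(-2·u)/4 + C, the region integral is 601·e^(-19/5)/200 and the full one is 1/4.
The region integral divided by the full integral gives P = 0.2689.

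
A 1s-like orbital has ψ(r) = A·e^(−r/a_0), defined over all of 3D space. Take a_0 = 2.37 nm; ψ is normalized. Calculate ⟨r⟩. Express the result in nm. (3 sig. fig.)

⟨r⟩ ≈ 3.56 nm

⟨r⟩ = ∫ r |ψ|² 4πr² dr over the full domain.
Evaluating both integrals, ⟨r⟩ = 3·a_0/2.
Putting a_0 = 2.37 gives 3.555.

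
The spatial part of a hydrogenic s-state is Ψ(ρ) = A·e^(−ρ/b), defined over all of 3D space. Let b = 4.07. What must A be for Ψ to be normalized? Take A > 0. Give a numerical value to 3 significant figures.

A ≈ 0.0687

Require ∫ |Ψ|² 4πρ² dρ = 1 over the whole domain.
∫|Ψ|² 4πρ² dρ = A²·(π·b^3).
With b = 4.07: A² = 0.004721 and A = 0.06871.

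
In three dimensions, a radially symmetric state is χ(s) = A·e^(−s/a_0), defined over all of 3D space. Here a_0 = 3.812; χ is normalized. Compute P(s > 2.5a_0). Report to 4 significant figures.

P = ∫ |χ|² 4πs² ds over s > 2.5a_0.
Normalization gives A² = 1/(π·a_0^3).
In terms of u = s/a_0 (A², 4π and the length scale all cancel between numerator and denominator), P = [∫_{2.5}^{∞} u^2·e^(-2·u) du] / [∫_{0}^{∞} u^2·e^(-2·u) du].
An antiderivative of u^2·e^(-2·u) is -(2·u^2 + 2·u + 1)·e^(-2·u)/4; evaluating from 2.5 to ∞ gives 37·e^(-5)/8, while the full integral is 1/4.
This evaluates to P = 0.12465.

P ≈ 0.1247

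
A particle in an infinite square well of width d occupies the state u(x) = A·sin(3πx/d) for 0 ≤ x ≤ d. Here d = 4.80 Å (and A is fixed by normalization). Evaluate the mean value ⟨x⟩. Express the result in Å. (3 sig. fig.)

⟨x⟩ ≈ 2.40 Å

⟨x⟩ = ∫ x |u|² dx over the full domain.
With ∫₀^d sin²(nπx/d) dx = d/2, evaluating both integrals, ⟨x⟩ = d/2.
With d = 4.80, ⟨x⟩ = 2.400.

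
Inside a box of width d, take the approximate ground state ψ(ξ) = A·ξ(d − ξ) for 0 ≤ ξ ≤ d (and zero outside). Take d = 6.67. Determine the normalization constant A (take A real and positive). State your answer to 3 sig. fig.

We need A² ∫|f|² dξ = 1, taking the integral from 0 to d.
Expanding the polynomial and integrating term by term, ∫|ψ|² dξ = A²·(d^5/30).
Setting this equal to 1 gives A² = 1/(d^5/30).
With d = 6.67: A² = 0.002272 and A = 0.04767.

A ≈ 0.0477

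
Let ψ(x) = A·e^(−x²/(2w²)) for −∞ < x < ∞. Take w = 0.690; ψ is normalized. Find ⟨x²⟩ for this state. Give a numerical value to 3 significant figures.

⟨x^2⟩ ≈ 0.238

⟨x²⟩ = ∫ x^2 |ψ|² dx over the full domain.
Evaluating both integrals, ⟨x²⟩ = w^2/2.
Putting w = 0.690 gives 0.2381.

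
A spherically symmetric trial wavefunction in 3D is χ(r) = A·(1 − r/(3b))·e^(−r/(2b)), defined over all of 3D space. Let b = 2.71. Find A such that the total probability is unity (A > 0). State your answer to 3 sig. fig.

A ≈ 0.0774

The normalization condition is ∫|χ|² 4πr² dr = 1 from 0 to ∞.
In 3D with spherical symmetry the volume element is 4πr² dr.
With ∫₀^∞ r^4 e^(−αr) dr = 4!/α^5, carrying out the integral gives A² · 8·π·b^3/3.
Setting this equal to 1 gives A² = 1/(8·π·b^3/3).
Plugging in b = 2.71 yields A = 0.07744.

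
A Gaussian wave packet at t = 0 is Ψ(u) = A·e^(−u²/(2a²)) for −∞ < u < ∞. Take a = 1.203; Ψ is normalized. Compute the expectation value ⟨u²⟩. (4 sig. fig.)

⟨u²⟩ = ∫ u^2 |Ψ|² du over the full domain.
With ∫_{−∞}^{∞} u^(2m) e^(−αu²) du = (2m−1)!!·√π / (2^m α^(m+1/2)), evaluating both integrals, ⟨u²⟩ = a^2/2.
Putting a = 1.203 gives 0.72360.

⟨u^2⟩ ≈ 0.7236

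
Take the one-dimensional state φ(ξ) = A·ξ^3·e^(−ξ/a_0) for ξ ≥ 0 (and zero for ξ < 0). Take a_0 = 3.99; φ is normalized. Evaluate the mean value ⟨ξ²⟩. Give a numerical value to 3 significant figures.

⟨ξ^2⟩ ≈ 223

By definition ⟨ξ²⟩ = ∫ ξ^2 |φ(ξ)|² dξ.
Since the A² factors cancel between numerator and denominator, ⟨ξ²⟩ = 14·a_0^2.
Putting a_0 = 3.99 gives 222.9.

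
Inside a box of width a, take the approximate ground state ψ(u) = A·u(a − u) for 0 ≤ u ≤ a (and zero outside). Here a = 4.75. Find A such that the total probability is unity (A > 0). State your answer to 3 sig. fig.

Normalization requires ∫|ψ|² du = 1, integrated from 0 to a.
Expanding the polynomial and integrating term by term, the integral (without the A² prefactor) comes out to a^5/30.
So A² = (a^5/30)^(−1).
Substituting a = 4.75 gives A² = 0.01241, so A = 0.1114.

A ≈ 0.111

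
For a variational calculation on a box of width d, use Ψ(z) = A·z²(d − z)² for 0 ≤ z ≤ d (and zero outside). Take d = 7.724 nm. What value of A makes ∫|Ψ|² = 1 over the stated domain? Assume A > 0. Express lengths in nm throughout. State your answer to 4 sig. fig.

The normalization condition is ∫|Ψ|² dz = 1 from 0 to d.
Expanding the polynomial and integrating term by term, ∫|Ψ|² dz = A²·(d^9/630).
Setting this equal to 1 gives A² = 1/(d^9/630).
Substituting d = 7.724 gives A² = 0.0000064381, so A = 0.0025373.

A ≈ 0.002537 nm^(-9/2)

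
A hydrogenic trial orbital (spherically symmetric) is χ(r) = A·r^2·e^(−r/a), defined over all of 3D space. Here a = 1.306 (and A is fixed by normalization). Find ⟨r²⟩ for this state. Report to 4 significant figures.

⟨r²⟩ = ∫ r^2 |χ|² 4πr² dr over the full domain.
Evaluating both integrals, ⟨r²⟩ = 14·a^2.
Putting a = 1.306 gives 23.879.

⟨r^2⟩ ≈ 23.88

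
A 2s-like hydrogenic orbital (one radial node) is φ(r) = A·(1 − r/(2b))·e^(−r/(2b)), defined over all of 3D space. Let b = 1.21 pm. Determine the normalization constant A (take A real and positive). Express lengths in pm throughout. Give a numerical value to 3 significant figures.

The normalization condition is ∫|φ|² 4πr² dr = 1 from 0 to ∞.
In 3D with spherical symmetry the volume element is 4πr² dr.
The integral (without the A² prefactor) comes out to 8·π·b^3.
Substituting b = 1.21 gives A² = 0.02246, so A = 0.1499.

A ≈ 0.150 pm^(-3/2)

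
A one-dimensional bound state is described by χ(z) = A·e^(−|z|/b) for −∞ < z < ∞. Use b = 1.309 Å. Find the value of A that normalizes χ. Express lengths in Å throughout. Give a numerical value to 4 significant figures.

We need A² ∫|f|² dz = 1, taking the integral from −∞ to ∞.
Using ∫₀^∞ zⁿ e^(−αz) dz = n!/αⁿ⁺¹, ∫|χ|² dz = A²·(b).
So A² = (b)^(−1).
With b = 1.309: A² = 0.76394 and A = 0.87404.

A ≈ 0.8740 Å^(-1/2)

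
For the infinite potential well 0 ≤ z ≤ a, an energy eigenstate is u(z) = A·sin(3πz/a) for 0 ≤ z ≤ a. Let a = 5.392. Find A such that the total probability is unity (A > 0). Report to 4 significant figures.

The normalization condition is ∫|u|² dz = 1 from 0 to a.
The integral (without the A² prefactor) comes out to a/2.
Setting this equal to 1 gives A² = 1/(a/2).
Substituting a = 5.392 gives A² = 0.37092, so A = 0.60903.

A ≈ 0.6090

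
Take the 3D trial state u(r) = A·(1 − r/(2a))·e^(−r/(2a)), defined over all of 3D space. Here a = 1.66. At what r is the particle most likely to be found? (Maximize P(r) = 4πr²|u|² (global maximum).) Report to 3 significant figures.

r ≈ 8.69

The maximum of P(r) = 4πr²|u|² occurs where its derivative vanishes.
Solving yields r = a·(√(5) + 3).
With a = 1.66, the most probable radial distance is 8.692.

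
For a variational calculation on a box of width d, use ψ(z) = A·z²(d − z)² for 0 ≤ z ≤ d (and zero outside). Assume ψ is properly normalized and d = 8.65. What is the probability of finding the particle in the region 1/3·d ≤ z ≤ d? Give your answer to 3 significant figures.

P = ∫_{1/3·d}^{d} |ψ(z)|² dz.
Since A² = 1/(d^9/630), this is the region integral divided by the full normalization integral.
Substituting u = z/d, A² and the length scale cancel in the ratio: P = ∫_{1/3}^{1} u^4·(1 - u)^4 du / ∫_{0}^{1} u^4·(1 - u)^4 du.
Using ∫ u^4·(1 - u)^4 du = u^5·(70·u^4 - 315·u^3 + 540·u^2 - 420·u + 126)/630, the numerator is ≈ 0.0013574 and the denominator is 1/630.
Taking the ratio, P = 0.8552.

P ≈ 0.855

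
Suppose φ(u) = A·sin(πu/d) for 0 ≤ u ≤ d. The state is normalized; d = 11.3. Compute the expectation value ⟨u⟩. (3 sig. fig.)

By definition ⟨u⟩ = ∫ u |φ(u)|² du.
Since the A² factors cancel between numerator and denominator, ⟨u⟩ = d/2.
Putting d = 11.3 gives 5.650.

⟨u⟩ ≈ 5.65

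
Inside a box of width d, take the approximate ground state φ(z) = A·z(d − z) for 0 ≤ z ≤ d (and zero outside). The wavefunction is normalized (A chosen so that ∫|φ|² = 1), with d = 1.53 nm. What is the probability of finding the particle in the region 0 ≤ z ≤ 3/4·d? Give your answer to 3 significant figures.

|φ|² is the probability density, so P = ∫_{0}^{3/4·d} |φ|² dz.
The normalization integral ∫|φ|²dz over the whole domain equals d^5/30·A², and A² cancels in the ratio.
In terms of u = z/d (A² and the length scale cancel between numerator and denominator), P = [∫_{0}^{3/4} u^2·(1 - u)^2 du] / [∫_{0}^{1} u^2·(1 - u)^2 du].
An antiderivative of u^2·(1 - u)^2 is u^3·(6·u^2 - 15·u + 10)/30; evaluating from 0 to 3/4 gives 153/5120, while the full integral is 1/30.
Taking the ratio, P = 459/512.

P ≈ 0.896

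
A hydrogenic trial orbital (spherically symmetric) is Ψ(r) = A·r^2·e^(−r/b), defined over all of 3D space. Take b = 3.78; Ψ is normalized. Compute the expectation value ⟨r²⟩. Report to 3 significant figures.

⟨r^2⟩ ≈ 200

⟨r²⟩ = ∫ r^2 |Ψ|² 4πr² dr over the full domain.
Evaluating both integrals, ⟨r²⟩ = 14·b^2.
Putting b = 3.78 gives 200.0.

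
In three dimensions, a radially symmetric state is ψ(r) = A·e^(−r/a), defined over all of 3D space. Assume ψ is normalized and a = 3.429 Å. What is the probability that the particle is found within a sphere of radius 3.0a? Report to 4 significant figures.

With dV = 4πr²dr, the probability is ∫|ψ|² dV over r ≤ 3.0a.
A² is fixed by ∫₀^∞ 4πr²|ψ|² dr = 1, i.e. A² = (π·a^3)^(−1).
In terms of u = r/a (A², 4π and the length scale all cancel between numerator and denominator), P = [∫_{0}^{3.0} u^2·e^(-2·u) du] / [∫_{0}^{∞} u^2·e^(-2·u) du].
Using ∫ u^2·e^(-2·u) du = -(2·u^2 + 2·u + 1)·e^(-2·u)/4, the numerator is 1/4 - 25·e^(-6)/4 and the denominator is 1/4.
This evaluates to P = 0.93803.

P ≈ 0.9380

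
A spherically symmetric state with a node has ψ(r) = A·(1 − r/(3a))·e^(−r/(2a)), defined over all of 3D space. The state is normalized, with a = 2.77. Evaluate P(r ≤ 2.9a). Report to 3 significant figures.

With dV = 4πr²dr, the probability is ∫|ψ|² dV over r ≤ 2.9a.
The full normalization integral is A²·[8·π·a^3/3] = 1, fixing A².
In terms of u = r/a (A², 4π and the length scale all cancel between numerator and denominator), P = [∫_{0}^{2.9} u^2·(1 - u/3)^2·e^(-u) du] / [∫_{0}^{∞} u^2·(1 - u/3)^2·e^(-u) du].
With ∫ u^2·(1 - u/3)^2·e^(-u) du = (-u^4 + 2·u^3 - 3·u^2 - 6·u - 6)·e^(-u)/9 + C, the region integral is ≈ 0.23516 and the full one is 2/3.
Taking the ratio yields P = 0.3527.

P ≈ 0.353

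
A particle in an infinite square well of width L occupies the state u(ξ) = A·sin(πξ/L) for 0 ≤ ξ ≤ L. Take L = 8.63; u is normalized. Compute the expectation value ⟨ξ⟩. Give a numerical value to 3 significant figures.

⟨ξ⟩ ≈ 4.32

⟨ξ⟩ = ∫ ξ |u|² dξ over the full domain.
With ∫₀^L sin²(nπξ/L) dξ = L/2, since the A² factors cancel between numerator and denominator, ⟨ξ⟩ = L/2.
With L = 8.63, ⟨ξ⟩ = 4.315.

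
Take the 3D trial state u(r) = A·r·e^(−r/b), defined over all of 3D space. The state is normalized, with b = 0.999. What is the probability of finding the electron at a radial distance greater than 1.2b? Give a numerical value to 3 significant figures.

With dV = 4πr²dr, the probability is ∫|u|² dV over r > 1.2b.
Normalization gives A² = 1/(3·π·b^5).
Let t = r/b; then A², 4π and the length scale all cancel, so P = ∫_{1.2}^{∞} t^4·e^(-2·t) dt ÷ ∫_{0}^{∞} t^4·e^(-2·t) dt.
With ∫ t^4·e^(-2·t) dt = -(t^4/2 + t^3 + 3·t^2/2 + 3·t/2 + 3/4)·e^(-2·t) + C, the region integral is ≈ 0.67810 and the full one is 3/4.
The region integral divided by the full integral gives P = 0.9041.

P ≈ 0.904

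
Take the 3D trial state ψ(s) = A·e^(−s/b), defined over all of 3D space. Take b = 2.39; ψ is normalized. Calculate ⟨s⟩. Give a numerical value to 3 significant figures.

⟨s⟩ ≈ 3.59

⟨s⟩ = ∫ s |ψ|² 4πs² ds over the full domain.
Using ∫₀^∞ sⁿ e^(−αs) ds = n!/αⁿ⁺¹, since the A² factors cancel between numerator and denominator, ⟨s⟩ = 3·b/2.
With b = 2.39, ⟨s⟩ = 3.585.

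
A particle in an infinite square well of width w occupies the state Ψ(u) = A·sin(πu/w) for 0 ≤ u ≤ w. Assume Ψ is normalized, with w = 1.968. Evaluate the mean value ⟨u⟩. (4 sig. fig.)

By definition ⟨u⟩ = ∫ u |Ψ(u)|² du.
Using sin²θ = (1 − cos 2θ)/2, evaluating both integrals, ⟨u⟩ = w/2.
With w = 1.968, ⟨u⟩ = 0.98400.

⟨u⟩ ≈ 0.9840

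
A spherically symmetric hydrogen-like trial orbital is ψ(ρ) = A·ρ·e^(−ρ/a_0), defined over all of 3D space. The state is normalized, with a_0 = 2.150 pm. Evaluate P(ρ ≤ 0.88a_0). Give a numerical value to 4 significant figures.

With dV = 4πρ²dρ, the probability is ∫|ψ|² dV over ρ ≤ 0.88a_0.
Normalization gives A² = 1/(3·π·a_0^5).
Substituting u = ρ/a_0, A², 4π and the length scale all cancel in the ratio: P = ∫_{0}^{0.88} u^4·e^(-2·u) du / ∫_{0}^{∞} u^4·e^(-2·u) du.
Using ∫ u^4·e^(-2·u) du = -(u^4/2 + u^3 + 3·u^2/2 + 3·u/2 + 3/4)·e^(-2·u), the numerator is ≈ 0.0251888 and the denominator is 3/4.
The region integral divided by the full integral gives P = 0.033585.

P ≈ 0.03359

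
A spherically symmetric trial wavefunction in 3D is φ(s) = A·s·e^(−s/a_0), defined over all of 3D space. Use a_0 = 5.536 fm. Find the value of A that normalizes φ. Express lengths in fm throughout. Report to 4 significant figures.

A ≈ 0.004517 fm^(-5/2)

Normalization requires ∫|φ|² 4πs² ds = 1, integrated from 0 to ∞.
The angular integral contributes 4π, leaving ∫₀^∞ s²|φ|² ds.
The integral (without the A² prefactor) comes out to 3·π·a_0^5.
So A² = (3·π·a_0^5)^(−1).
Plugging in a_0 = 5.536 yields A = 0.0045173.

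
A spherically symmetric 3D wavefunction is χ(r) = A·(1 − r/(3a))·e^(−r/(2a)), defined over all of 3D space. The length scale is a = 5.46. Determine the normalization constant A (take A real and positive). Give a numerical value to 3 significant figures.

Normalization requires ∫|χ|² 4πr² dr = 1, integrated from 0 to ∞.
In 3D with spherical symmetry the volume element is 4πr² dr.
Recall ∫₀^∞ r^m e^(−r/β) dr = m!·β^(m+1), ∫|χ|² 4πr² dr = A²·(8·π·a^3/3).
Hence A² = 1/[8·π·a^3/3].
Plugging in a = 5.46 yields A = 0.02708.

A ≈ 0.0271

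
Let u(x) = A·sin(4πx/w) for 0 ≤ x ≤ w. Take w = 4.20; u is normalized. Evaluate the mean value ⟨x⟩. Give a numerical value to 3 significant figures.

⟨x⟩ = ∫ x |u|² dx over the full domain.
With ∫₀^w sin²(nπx/w) dx = w/2, the ratio of the moment integral to the normalization integral gives ⟨x⟩ = w/2.
With w = 4.20, ⟨x⟩ = 2.100.

⟨x⟩ ≈ 2.10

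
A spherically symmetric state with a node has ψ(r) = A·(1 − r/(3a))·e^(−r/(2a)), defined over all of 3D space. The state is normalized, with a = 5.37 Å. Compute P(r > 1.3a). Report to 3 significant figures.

P = ∫ |ψ|² 4πr² dr over r > 1.3a.
Normalization gives A² = 1/(8·π·a^3/3).
Let u = r/a; then A², 4π and the length scale all cancel, so P = ∫_{1.3}^{∞} u^2·(1 - u/3)^2·e^(-u) du ÷ ∫_{0}^{∞} u^2·(1 - u/3)^2·e^(-u) du.
With ∫ u^2·(1 - u/3)^2·e^(-u) du = (-u^4 + 2·u^3 - 3·u^2 - 6·u - 6)·e^(-u)/9 + C, the region integral is ≈ 0.52484 and the full one is 2/3.
This evaluates to P = 0.7873.

P ≈ 0.787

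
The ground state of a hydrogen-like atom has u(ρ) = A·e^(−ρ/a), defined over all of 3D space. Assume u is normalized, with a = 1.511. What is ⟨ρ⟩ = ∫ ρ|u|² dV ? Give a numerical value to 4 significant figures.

⟨ρ⟩ ≈ 2.267

The expectation value is the |u|²-weighted average of ρ: ∫ ρ|u|² 4πρ² dρ.
Using ∫₀^∞ ρⁿ e^(−αρ) dρ = n!/αⁿ⁺¹, the ratio of the moment integral to the normalization integral gives ⟨ρ⟩ = 3·a/2.
Putting a = 1.511 gives 2.2665.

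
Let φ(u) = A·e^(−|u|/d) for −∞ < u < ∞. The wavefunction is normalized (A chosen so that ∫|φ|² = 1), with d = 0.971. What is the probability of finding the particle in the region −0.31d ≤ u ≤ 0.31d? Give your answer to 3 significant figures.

The probability is P = ∫ |φ|² du over [−0.31d, 0.31d].
Since A² = 1/(d), this is the region integral divided by the full normalization integral.
Both integrals are even about u = 0, so only the u ≥ 0 halves are needed (the factors of 2 cancel). Substituting t = u/d, A² and the length scale cancel in the ratio: P = ∫_{0}^{0.31} e^(-2·t) dt / ∫_{0}^{∞} e^(-2·t) dt.
With ∫ e^(-2·t) dt = -e^(-2·t)/2 + C, the region integral is 1/2 - e^(-31/50)/2 and the full one is 1/2.
Evaluating gives P = 0.4621.

P ≈ 0.462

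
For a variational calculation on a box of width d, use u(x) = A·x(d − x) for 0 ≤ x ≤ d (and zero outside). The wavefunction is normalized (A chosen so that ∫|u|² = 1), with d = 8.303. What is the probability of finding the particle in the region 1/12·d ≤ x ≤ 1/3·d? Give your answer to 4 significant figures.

The probability is P = ∫ |u|² dx over [1/12·d, 1/3·d].
Since A² = 1/(d^5/30), this is the region integral divided by the full normalization integral.
Let t = x/d; then A² and the length scale cancel, so P = ∫_{1/12}^{1/3} t^2·(1 - t)^2 dt ÷ ∫_{0}^{1} t^2·(1 - t)^2 dt.
An antiderivative of t^2·(1 - t)^2 is t^3·(6·t^2 - 15·t + 10)/30; evaluating from 1/12 to 1/3 gives ≈ 0.00682629, while the full integral is 1/30.
The result is P = 0.20479.

P ≈ 0.2048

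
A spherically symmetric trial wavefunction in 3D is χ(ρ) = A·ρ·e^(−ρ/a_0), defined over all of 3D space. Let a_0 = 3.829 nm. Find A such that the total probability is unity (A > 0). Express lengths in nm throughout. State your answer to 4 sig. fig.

The normalization condition is ∫|χ|² 4πρ² dρ = 1 from 0 to ∞.
The angular integral contributes 4π, leaving ∫₀^∞ ρ²|χ|² dρ.
Using ∫₀^∞ ρⁿ e^(−αρ) dρ = n!/αⁿ⁺¹, with χ = A·ρ·e^(−ρ/a_0), the integral evaluates to A²·[3·π·a_0^5].
With a_0 = 3.829: A² = 0.00012891 and A = 0.011354.

A ≈ 0.01135 nm^(-5/2)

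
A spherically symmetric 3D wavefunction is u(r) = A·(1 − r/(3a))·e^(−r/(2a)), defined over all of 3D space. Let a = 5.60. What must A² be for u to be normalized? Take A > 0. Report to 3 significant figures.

A^2 ≈ 0.000680

We need A² ∫|f|² 4πr² dr = 1, taking the integral from 0 to ∞.
(Spherical symmetry: dV = 4πr² dr.)
Carrying out the integral gives A² · 8·π·a^3/3.
Substituting a = 5.60 gives A² = 0.0006797, so A = 0.02607.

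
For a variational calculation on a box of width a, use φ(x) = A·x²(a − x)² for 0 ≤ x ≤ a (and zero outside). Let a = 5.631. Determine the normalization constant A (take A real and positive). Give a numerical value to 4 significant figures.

A ≈ 0.01052

Normalization requires ∫|φ|² dx = 1, integrated from 0 to a.
Expanding the polynomial and integrating term by term, the integral (without the A² prefactor) comes out to a^9/630.
Plugging in a = 5.631 yields A = 0.010520.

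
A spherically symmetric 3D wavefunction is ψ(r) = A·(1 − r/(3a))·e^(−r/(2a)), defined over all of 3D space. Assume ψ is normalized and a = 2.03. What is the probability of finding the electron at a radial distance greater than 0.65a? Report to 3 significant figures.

P ≈ 0.939

With dV = 4πr²dr, the probability is ∫|ψ|² dV over r > 0.65a.
The full normalization integral is A²·[8·π·a^3/3] = 1, fixing A².
Substituting u = r/a, A², 4π and the length scale all cancel in the ratio: P = ∫_{0.65}^{∞} u^2·(1 - u/3)^2·e^(-u) du / ∫_{0}^{∞} u^2·(1 - u/3)^2·e^(-u) du.
Using ∫ u^2·(1 - u/3)^2·e^(-u) du = (-u^4 + 2·u^3 - 3·u^2 - 6·u - 6)·e^(-u)/9, the numerator is ≈ 0.62627 and the denominator is 2/3.
This evaluates to P = 0.9394.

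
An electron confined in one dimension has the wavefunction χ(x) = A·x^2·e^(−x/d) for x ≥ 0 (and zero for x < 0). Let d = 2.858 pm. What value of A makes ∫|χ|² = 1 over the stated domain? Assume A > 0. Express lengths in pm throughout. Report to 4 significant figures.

Require ∫ |χ|² dx = 1 over the whole domain.
With χ = A·x^2·e^(−x/d), the integral evaluates to A²·[3·d^5/4].
So A² = (3·d^5/4)^(−1).
Substituting d = 2.858 gives A² = 0.0069924, so A = 0.083621.

A ≈ 0.08362 pm^(-5/2)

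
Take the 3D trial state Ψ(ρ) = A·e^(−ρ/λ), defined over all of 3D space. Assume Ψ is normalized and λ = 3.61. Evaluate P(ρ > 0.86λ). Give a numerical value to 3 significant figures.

P ≈ 0.752

With dV = 4πρ²dρ, the probability is ∫|Ψ|² dV over ρ > 0.86λ.
The full normalization integral is A²·[π·λ^3] = 1, fixing A².
Substituting u = ρ/λ, A², 4π and the length scale all cancel in the ratio: P = ∫_{0.86}^{∞} u^2·e^(-2·u) du / ∫_{0}^{∞} u^2·e^(-2·u) du.
Using ∫ u^2·e^(-2·u) du = -(2·u^2 + 2·u + 1)·e^(-2·u)/4, the numerator is 5249·e^(-43/25)/5000 and the denominator is 1/4.
Taking the ratio yields P = 0.7519.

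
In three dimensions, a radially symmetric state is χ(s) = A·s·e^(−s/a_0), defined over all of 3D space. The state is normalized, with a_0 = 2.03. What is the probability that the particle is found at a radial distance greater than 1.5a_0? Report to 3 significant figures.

Integrate the radial probability density 4πs²|χ|² over s > 1.5a_0.
A² is fixed by ∫₀^∞ 4πs²|χ|² ds = 1, i.e. A² = (3·π·a_0^5)^(−1).
In terms of u = s/a_0 (A², 4π and the length scale all cancel between numerator and denominator), P = [∫_{1.5}^{∞} u^4·e^(-2·u) du] / [∫_{0}^{∞} u^4·e^(-2·u) du].
An antiderivative of u^4·e^(-2·u) is -(u^4/2 + u^3 + 3·u^2/2 + 3·u/2 + 3/4)·e^(-2·u); evaluating from 1.5 to ∞ gives 393·e^(-3)/32, while the full integral is 3/4.
This evaluates to P = 0.8153.

P ≈ 0.815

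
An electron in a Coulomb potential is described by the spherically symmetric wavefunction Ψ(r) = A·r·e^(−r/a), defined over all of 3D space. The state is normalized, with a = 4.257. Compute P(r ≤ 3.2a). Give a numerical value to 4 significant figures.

Integrate the radial probability density 4πr²|Ψ|² over r ≤ 3.2a.
A² is fixed by ∫₀^∞ 4πr²|Ψ|² dr = 1, i.e. A² = (3·π·a^5)^(−1).
Substituting u = r/a, A², 4π and the length scale all cancel in the ratio: P = ∫_{0}^{3.2} u^4·e^(-2·u) du / ∫_{0}^{∞} u^4·e^(-2·u) du.
With ∫ u^4·e^(-2·u) du = -(u^4/2 + u^3 + 3·u^2/2 + 3·u/2 + 3/4)·e^(-2·u) + C, the region integral is ≈ 0.573697 and the full one is 3/4.
The region integral divided by the full integral gives P = 0.76493.

P ≈ 0.7649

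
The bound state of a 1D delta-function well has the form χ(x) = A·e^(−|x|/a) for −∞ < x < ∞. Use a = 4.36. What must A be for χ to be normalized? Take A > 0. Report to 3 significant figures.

Normalization requires ∫|χ|² dx = 1, integrated from −∞ to ∞.
Recall ∫₀^∞ x^m e^(−x/β) dx = m!·β^(m+1), carrying out the integral gives A² · a.
Substituting a = 4.36 gives A² = 0.2294, so A = 0.4789.

A ≈ 0.479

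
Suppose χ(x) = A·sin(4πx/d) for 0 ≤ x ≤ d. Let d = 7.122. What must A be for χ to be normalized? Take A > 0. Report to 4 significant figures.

A ≈ 0.5299

Normalization requires ∫|χ|² dx = 1, integrated from 0 to d.
With ∫₀^d sin²(nπx/d) dx = d/2, with χ = A·sin(4πx/d), the integral evaluates to A²·[d/2].
So A² = (d/2)^(−1).
Plugging in d = 7.122 yields A = 0.52992.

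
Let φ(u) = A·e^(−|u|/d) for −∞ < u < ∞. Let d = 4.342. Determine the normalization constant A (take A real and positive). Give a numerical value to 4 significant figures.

Require ∫ |φ|² du = 1 over the whole domain.
With ∫₀^∞ u^0 e^(−αu) du = 0!/α^1, the integral (without the A² prefactor) comes out to d.
Setting this equal to 1 gives A² = 1/(d).
With d = 4.342: A² = 0.23031 and A = 0.47990.

A ≈ 0.4799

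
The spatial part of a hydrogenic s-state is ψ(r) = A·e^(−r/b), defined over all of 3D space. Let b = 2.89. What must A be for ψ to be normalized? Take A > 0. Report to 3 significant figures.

Normalization requires ∫|ψ|² 4πr² dr = 1, integrated from 0 to ∞.
In 3D with spherical symmetry the volume element is 4πr² dr.
∫|ψ|² 4πr² dr = A²·(π·b^3).
Plugging in b = 2.89 yields A = 0.1148.

A ≈ 0.115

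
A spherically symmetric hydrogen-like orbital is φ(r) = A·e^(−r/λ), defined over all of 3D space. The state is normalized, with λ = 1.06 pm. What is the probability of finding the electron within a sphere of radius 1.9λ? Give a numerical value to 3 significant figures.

P = ∫ |φ|² 4πr² dr over r ≤ 1.9λ.
The full normalization integral is A²·[π·λ^3] = 1, fixing A².
In terms of u = r/λ (A², 4π and the length scale all cancel between numerator and denominator), P = [∫_{0}^{1.9} u^2·e^(-2·u) du] / [∫_{0}^{∞} u^2·e^(-2·u) du].
An antiderivative of u^2·e^(-2·u) is -(2·u^2 + 2·u + 1)·e^(-2·u)/4; evaluating from 0 to 1.9 gives 1/4 - 601·e^(-19/5)/200, while the full integral is 1/4.
This evaluates to P = 0.7311.

P ≈ 0.731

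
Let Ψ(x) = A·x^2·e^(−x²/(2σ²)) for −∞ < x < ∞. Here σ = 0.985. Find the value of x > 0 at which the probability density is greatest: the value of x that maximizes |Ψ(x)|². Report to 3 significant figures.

Set d/dx [|Ψ(x)|²] = 0 and solve for x > 0.
Solving yields x = √(2)·σ.
With σ = 0.985, the value of x > 0 at which the probability density is greatest is 1.393.

x ≈ 1.39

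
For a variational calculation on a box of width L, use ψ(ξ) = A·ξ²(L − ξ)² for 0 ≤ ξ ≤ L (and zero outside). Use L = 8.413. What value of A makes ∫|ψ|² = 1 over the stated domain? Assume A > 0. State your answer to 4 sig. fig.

We need A² ∫|f|² dξ = 1, taking the integral from 0 to L.
Carrying out the integral gives A² · L^9/630.
Setting this equal to 1 gives A² = 1/(L^9/630).
With L = 8.413: A² = 0.0000029839 and A = 0.0017274.

A ≈ 0.001727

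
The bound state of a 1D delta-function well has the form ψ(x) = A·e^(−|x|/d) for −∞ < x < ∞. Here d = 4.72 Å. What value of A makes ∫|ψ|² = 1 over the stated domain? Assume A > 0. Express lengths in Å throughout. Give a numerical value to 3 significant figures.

A ≈ 0.460 Å^(-1/2)

The normalization condition is ∫|ψ|² dx = 1 from −∞ to ∞.
With ∫₀^∞ x^0 e^(−αx) dx = 0!/α^1, the integral (without the A² prefactor) comes out to d.
Setting this equal to 1 gives A² = 1/(d).
With d = 4.72: A² = 0.2119 and A = 0.4603.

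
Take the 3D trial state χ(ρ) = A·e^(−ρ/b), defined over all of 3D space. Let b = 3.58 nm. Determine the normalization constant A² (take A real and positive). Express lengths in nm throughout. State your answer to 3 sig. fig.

A^2 ≈ 0.00694 nm^(-3)

The normalization condition is ∫|χ|² 4πρ² dρ = 1 from 0 to ∞.
With χ = A·e^(−ρ/b), the integral evaluates to A²·[π·b^3].
With b = 3.58: A² = 0.006937 and A = 0.08329.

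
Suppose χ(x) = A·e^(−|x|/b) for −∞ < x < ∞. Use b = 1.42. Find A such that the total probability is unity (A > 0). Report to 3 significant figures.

We need A² ∫|f|² dx = 1, taking the integral from −∞ to ∞.
Recall ∫₀^∞ x^m e^(−x/β) dx = m!·β^(m+1), carrying out the integral gives A² · b.
Plugging in b = 1.42 yields A = 0.8392.

A ≈ 0.839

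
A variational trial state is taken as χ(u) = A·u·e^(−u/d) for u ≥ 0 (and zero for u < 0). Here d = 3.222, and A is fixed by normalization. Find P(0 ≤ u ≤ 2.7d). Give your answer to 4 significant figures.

P ≈ 0.9052

P = ∫_{0}^{2.7d} |χ(u)|² du.
The normalization integral ∫|χ|²du over the whole domain equals d^3/4·A², and A² cancels in the ratio.
In terms of t = u/d (A² and the length scale cancel between numerator and denominator), P = [∫_{0}^{2.7} t^2·e^(-2·t) dt] / [∫_{0}^{∞} t^2·e^(-2·t) dt].
With ∫ t^2·e^(-2·t) dt = -(2·t^2 + 2·t + 1)·e^(-2·t)/4 + C, the region integral is 1/4 - 1049·e^(-27/5)/200 and the full one is 1/4.
The result is P = 0.90524.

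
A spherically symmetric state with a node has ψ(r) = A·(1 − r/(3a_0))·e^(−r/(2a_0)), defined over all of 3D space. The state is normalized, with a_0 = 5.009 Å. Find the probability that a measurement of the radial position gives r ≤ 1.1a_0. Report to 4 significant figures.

With dV = 4πr²dr, the probability is ∫|ψ|² dV over r ≤ 1.1a_0.
A² is fixed by ∫₀^∞ 4πr²|ψ|² dr = 1, i.e. A² = (8·π·a_0^3/3)^(−1).
Substituting u = r/a_0, A², 4π and the length scale all cancel in the ratio: P = ∫_{0}^{1.1} u^2·(1 - u/3)^2·e^(-u) du / ∫_{0}^{∞} u^2·(1 - u/3)^2·e^(-u) du.
With ∫ u^2·(1 - u/3)^2·e^(-u) du = (-u^4 + 2·u^3 - 3·u^2 - 6·u - 6)·e^(-u)/9 + C, the region integral is ≈ 0.110694 and the full one is 2/3.
This evaluates to P = 0.16604.

P ≈ 0.1660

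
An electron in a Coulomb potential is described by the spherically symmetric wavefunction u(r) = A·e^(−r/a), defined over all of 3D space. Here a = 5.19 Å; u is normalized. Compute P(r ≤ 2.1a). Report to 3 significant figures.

Integrate the radial probability density 4πr²|u|² over r ≤ 2.1a.
Normalization gives A² = 1/(π·a^3).
In terms of t = r/a (A², 4π and the length scale all cancel between numerator and denominator), P = [∫_{0}^{2.1} t^2·e^(-2·t) dt] / [∫_{0}^{∞} t^2·e^(-2·t) dt].
Using ∫ t^2·e^(-2·t) dt = -(2·t^2 + 2·t + 1)·e^(-2·t)/4, the numerator is 1/4 - 701·e^(-21/5)/200 and the denominator is 1/4.
This evaluates to P = 0.7898.

P ≈ 0.790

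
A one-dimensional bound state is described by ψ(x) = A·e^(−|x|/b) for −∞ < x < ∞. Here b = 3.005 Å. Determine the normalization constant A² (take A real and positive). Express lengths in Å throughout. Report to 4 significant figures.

A^2 ≈ 0.3328 Å^(-1)

The normalization condition is ∫|ψ|² dx = 1 from −∞ to ∞.
Using ∫₀^∞ xⁿ e^(−αx) dx = n!/αⁿ⁺¹, ∫|ψ|² dx = A²·(b).
Setting this equal to 1 gives A² = 1/(b).
Substituting b = 3.005 gives A² = 0.33278, so A = 0.57687.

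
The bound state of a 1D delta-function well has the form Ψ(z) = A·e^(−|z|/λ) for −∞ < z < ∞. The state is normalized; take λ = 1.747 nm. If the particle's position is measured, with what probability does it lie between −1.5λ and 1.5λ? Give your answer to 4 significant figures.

P = ∫_{−1.5λ}^{1.5λ} |Ψ(z)|² dz.
With A² fixed by ∫|Ψ|² = 1, i.e. A² = (λ)^(−1), substitute and integrate.
By symmetry take twice the z ≥ 0 contribution in numerator and denominator; the 2's cancel. Let u = z/λ; then A² and the length scale cancel, so P = ∫_{0}^{1.5} e^(-2·u) du ÷ ∫_{0}^{∞} e^(-2·u) du.
Using ∫ e^(-2·u) du = -e^(-2·u)/2, the numerator is 1/2 - e^(-3)/2 and the denominator is 1/2.
The result is P = 0.95021.

P ≈ 0.9502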